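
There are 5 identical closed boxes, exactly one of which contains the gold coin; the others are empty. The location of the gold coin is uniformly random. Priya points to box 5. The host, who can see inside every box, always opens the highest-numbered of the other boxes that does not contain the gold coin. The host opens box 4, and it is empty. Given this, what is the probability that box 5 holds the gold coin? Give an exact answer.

1/4

Consider each possible location of the gold coin in turn.
If it is in any of boxes 1, 2, 3, and 5 (prior 1/5 each): box 4 is the highest-numbered option available, probability 1; weight (1/5)·1 = 1/5 each.
If it is in box 4 (prior 1/5): the host opened box 4, so this case is ruled out; weight (1/5)·0 = 0.
The weights sum to 4/5.
So P(the gold coin in box 5 | the host opened box 4) = (1/5) / (4/5) = 1/4.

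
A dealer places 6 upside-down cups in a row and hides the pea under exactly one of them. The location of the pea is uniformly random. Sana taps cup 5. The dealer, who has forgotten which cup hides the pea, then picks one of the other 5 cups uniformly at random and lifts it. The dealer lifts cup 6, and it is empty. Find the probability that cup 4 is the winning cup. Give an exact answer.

Consider each possible location of the pea in turn.
If it is under any of cups 1, 2, 3, 4, and 5 (prior 1/6 each): the dealer picks cup 6 with probability 1/5 regardless, and it is not the prize; weight (1/6)·(1/5) = 1/30 each.
If it is under cup 6 (prior 1/6): the dealer opened cup 6, so this case is ruled out; weight (1/6)·0 = 0.
The weights sum to 1/6.
So P(the pea under cup 4 | the dealer opened cup 6) = (1/30) / (1/6) = 1/5.

1/5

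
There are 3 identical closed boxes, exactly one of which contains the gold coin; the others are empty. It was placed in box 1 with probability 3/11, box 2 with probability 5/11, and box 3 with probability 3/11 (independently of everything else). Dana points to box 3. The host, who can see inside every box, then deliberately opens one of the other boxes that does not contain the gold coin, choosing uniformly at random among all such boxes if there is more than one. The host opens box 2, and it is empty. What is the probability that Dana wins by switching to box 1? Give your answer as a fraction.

Condition on the true location of the gold coin.
If it is in box 1 (prior 3/11): the host has no choice, probability 1; weight (3/11)·1 = 3/11.
If it is in box 2 (prior 5/11): the host opened box 2, so this case is ruled out; weight (5/11)·0 = 0.
If it is in box 3 (prior 3/11): the host has 2 equally likely choices, so probability 1/2; weight (3/11)·(1/2) = 3/22.
The weights sum to 9/22.
So P(the gold coin in box 1 | the host opened box 2) = (3/11) / (9/22) = 2/3.

2/3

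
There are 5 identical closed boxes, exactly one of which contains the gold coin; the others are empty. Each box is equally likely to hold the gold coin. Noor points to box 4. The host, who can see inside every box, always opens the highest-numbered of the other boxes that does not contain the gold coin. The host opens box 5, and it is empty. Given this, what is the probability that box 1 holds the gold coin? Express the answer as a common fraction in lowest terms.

Condition on the true location of the gold coin.
If it is in any of boxes 1, 2, 3, and 4 (prior 1/5 each): box 5 is the highest-numbered option available, probability 1; weight (1/5)·1 = 1/5 each.
If it is in box 5 (prior 1/5): the host opened box 5, so this case is ruled out; weight (1/5)·0 = 0.
The weights sum to 4/5.
So P(the gold coin in box 1 | the host opened box 5) = (1/5) / (4/5) = 1/4.

1/4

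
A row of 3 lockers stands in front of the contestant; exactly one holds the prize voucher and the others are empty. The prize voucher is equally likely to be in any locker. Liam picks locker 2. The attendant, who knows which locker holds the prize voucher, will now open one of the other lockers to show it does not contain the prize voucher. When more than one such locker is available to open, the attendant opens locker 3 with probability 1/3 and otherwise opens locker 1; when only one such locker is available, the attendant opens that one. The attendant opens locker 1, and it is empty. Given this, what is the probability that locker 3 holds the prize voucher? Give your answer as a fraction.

Condition on the true location of the prize voucher.
If it is in locker 1 (prior 1/3): the attendant opened locker 1, so this case is ruled out; weight (1/3)·0 = 0.
If it is in locker 2 (prior 1/3): locker 3 is available but not opened, probability 2/3; weight (1/3)·(2/3) = 2/9.
If it is in locker 3 (prior 1/3): only locker 1 is available, probability 1; weight (1/3)·1 = 1/3.
The weights sum to 5/9.
So P(the prize voucher in locker 3 | the attendant opened locker 1) = (1/3) / (5/9) = 3/5.

3/5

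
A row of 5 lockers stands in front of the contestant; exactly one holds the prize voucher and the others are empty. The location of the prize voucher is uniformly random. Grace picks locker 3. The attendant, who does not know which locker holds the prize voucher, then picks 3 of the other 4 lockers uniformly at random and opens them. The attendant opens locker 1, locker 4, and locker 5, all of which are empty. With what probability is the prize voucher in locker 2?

1/2

Apply Bayes' rule, conditioning on where the prize voucher actually is.
If it is in any of lockers 1, 4, and 5 (prior 1/5 each): that locker was opened and seen not to hold the prize — ruled out; weight (1/5)·0 = 0 each.
If it is in either of lockers 2 and 3 (prior 1/5 each): the attendant picks exactly this set with probability 1/4 regardless, and none is the prize; weight (1/5)·(1/4) = 1/20 each.
The weights sum to 1/10.
So P(the prize voucher in locker 2 | the attendant opened locker 1, locker 4, and locker 5) = (1/20) / (1/10) = 1/2.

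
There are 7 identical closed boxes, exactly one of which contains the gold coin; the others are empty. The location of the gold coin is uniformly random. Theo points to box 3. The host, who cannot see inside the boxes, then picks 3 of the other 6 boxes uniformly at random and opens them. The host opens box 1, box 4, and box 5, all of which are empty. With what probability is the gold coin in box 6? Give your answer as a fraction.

Consider each possible location of the gold coin in turn.
If it is in any of boxes 1, 4, and 5 (prior 1/7 each): that box was opened and seen not to hold the prize — ruled out; weight (1/7)·0 = 0 each.
If it is in any of boxes 2, 3, 6, and 7 (prior 1/7 each): the host picks exactly this set with probability 1/20 regardless, and none is the prize; weight (1/7)·(1/20) = 1/140 each.
The weights sum to 1/35.
So P(the gold coin in box 6 | the host opened box 1, box 4, and box 5) = (1/140) / (1/35) = 1/4.

1/4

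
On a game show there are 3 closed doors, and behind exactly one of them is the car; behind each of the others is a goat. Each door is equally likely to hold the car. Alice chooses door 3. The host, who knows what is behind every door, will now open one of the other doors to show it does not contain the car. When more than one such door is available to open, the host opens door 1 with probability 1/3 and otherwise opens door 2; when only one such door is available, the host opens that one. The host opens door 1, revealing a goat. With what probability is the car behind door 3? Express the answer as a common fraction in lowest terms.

1/4

Consider each possible location of the car in turn.
If it is behind door 1 (prior 1/3): the host opened door 1, so this case is ruled out; weight (1/3)·0 = 0.
If it is behind door 2 (prior 1/3): only door 1 is available, probability 1; weight (1/3)·1 = 1/3.
If it is behind door 3 (prior 1/3): door 1 is available, opened with probability 1/3; weight (1/3)·(1/3) = 1/9.
The weights sum to 4/9.
So P(the car behind door 3 | the host opened door 1) = (1/9) / (4/9) = 1/4.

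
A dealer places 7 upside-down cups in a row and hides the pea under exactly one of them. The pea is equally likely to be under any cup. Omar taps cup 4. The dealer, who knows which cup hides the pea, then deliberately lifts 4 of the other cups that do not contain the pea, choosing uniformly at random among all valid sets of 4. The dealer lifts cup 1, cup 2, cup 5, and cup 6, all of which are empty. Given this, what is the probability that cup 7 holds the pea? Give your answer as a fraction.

3/7

Consider each possible location of the pea in turn.
If it is under any of cups 1, 2, 5, and 6 (prior 1/7 each): that cup was opened and seen not to hold the prize — ruled out; weight (1/7)·0 = 0 each.
If it is under either of cups 3 and 7 (prior 1/7 each): the dealer has 5 equally likely choices, so probability 1/5; weight (1/7)·(1/5) = 1/35 each.
If it is under cup 4 (prior 1/7): the dealer has 15 equally likely choices, so probability 1/15; weight (1/7)·(1/15) = 1/105.
The weights sum to 1/15.
So P(the pea under cup 7 | the dealer opened cup 1, cup 2, cup 5, and cup 6) = (1/35) / (1/15) = 3/7.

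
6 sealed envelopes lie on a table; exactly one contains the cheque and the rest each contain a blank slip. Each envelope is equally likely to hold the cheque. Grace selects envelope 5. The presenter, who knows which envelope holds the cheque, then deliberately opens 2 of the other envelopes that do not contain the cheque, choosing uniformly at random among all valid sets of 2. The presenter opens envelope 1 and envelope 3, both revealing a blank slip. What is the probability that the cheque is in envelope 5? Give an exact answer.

1/6

Apply Bayes' rule, conditioning on where the cheque actually is.
If it is in either of envelopes 1 and 3 (prior 1/6 each): that envelope was opened and seen not to hold the prize — ruled out; weight (1/6)·0 = 0 each.
If it is in any of envelopes 2, 4, and 6 (prior 1/6 each): the presenter has 6 equally likely choices, so probability 1/6; weight (1/6)·(1/6) = 1/36 each.
If it is in envelope 5 (prior 1/6): the presenter has 10 equally likely choices, so probability 1/10; weight (1/6)·(1/10) = 1/60.
The weights sum to 1/10.
So P(the cheque in envelope 5 | the presenter opened envelope 1 and envelope 3) = (1/60) / (1/10) = 1/6.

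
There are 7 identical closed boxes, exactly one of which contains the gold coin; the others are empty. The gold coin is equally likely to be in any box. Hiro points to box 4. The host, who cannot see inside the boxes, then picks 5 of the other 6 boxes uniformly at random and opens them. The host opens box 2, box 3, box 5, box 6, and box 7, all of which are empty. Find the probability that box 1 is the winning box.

Apply Bayes' rule, conditioning on where the gold coin actually is.
If it is in either of boxes 1 and 4 (prior 1/7 each): the host picks exactly this set with probability 1/6 regardless, and none is the prize; weight (1/7)·(1/6) = 1/42 each.
If it is in any of boxes 2, 3, 5, 6, and 7 (prior 1/7 each): that box was opened and seen not to hold the prize — ruled out; weight (1/7)·0 = 0 each.
The weights sum to 1/21.
So P(the gold coin in box 1 | the host opened box 2, box 3, box 5, box 6, and box 7) = (1/42) / (1/21) = 1/2.

1/2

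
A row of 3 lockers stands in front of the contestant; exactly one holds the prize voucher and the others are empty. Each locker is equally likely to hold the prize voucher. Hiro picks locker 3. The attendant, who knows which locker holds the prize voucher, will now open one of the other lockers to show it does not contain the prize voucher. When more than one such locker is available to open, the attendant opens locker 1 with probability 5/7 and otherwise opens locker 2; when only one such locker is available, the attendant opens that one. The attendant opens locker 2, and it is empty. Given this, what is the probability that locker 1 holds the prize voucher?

Consider each possible location of the prize voucher in turn.
If it is in locker 1 (prior 1/3): only locker 2 is available, probability 1; weight (1/3)·1 = 1/3.
If it is in locker 2 (prior 1/3): the attendant opened locker 2, so this case is ruled out; weight (1/3)·0 = 0.
If it is in locker 3 (prior 1/3): locker 1 is available but not opened, probability 2/7; weight (1/3)·(2/7) = 2/21.
The weights sum to 3/7.
So P(the prize voucher in locker 1 | the attendant opened locker 2) = (1/3) / (3/7) = 7/9.

7/9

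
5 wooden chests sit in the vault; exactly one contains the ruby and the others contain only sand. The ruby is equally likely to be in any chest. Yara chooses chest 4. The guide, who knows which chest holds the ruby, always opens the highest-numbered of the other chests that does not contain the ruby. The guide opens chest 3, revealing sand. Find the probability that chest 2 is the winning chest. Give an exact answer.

Apply Bayes' rule, conditioning on where the ruby actually is.
If it is in any of chests 1, 2, and 4 (prior 1/5 each): the guide would have opened chest 5 instead, probability 0; weight (1/5)·0 = 0 each.
If it is in chest 3 (prior 1/5): the guide opened chest 3, so this case is ruled out; weight (1/5)·0 = 0.
If it is in chest 5 (prior 1/5): chest 3 is the highest-numbered option available, probability 1; weight (1/5)·1 = 1/5.
The weights sum to 1/5.
So P(the ruby in chest 2 | the guide opened chest 3) = 0 / (1/5) = 0.

0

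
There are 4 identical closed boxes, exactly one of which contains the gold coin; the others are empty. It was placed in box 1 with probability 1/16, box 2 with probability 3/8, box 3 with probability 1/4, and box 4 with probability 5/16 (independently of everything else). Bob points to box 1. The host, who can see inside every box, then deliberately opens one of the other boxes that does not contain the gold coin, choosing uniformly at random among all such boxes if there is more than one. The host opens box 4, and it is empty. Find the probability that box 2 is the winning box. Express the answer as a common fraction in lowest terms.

9/16

Consider each possible location of the gold coin in turn.
If it is in box 1 (prior 1/16): the host has 3 equally likely choices, so probability 1/3; weight (1/16)·(1/3) = 1/48.
If it is in box 2 (prior 3/8): the host has 2 equally likely choices, so probability 1/2; weight (3/8)·(1/2) = 3/16.
If it is in box 3 (prior 1/4): the host has 2 equally likely choices, so probability 1/2; weight (1/4)·(1/2) = 1/8.
If it is in box 4 (prior 5/16): the host opened box 4, so this case is ruled out; weight (5/16)·0 = 0.
The weights sum to 1/3.
So P(the gold coin in box 2 | the host opened box 4) = (3/16) / (1/3) = 9/16.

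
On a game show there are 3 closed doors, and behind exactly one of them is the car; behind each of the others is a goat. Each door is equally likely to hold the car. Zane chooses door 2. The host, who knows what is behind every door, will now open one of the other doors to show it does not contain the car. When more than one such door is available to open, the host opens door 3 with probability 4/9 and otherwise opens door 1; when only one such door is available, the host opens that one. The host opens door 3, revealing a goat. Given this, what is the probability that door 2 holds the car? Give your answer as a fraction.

4/13

Consider each possible location of the car in turn.
If it is behind door 1 (prior 1/3): only door 3 is available, probability 1; weight (1/3)·1 = 1/3.
If it is behind door 2 (prior 1/3): door 3 is available, opened with probability 4/9; weight (1/3)·(4/9) = 4/27.
If it is behind door 3 (prior 1/3): the host opened door 3, so this case is ruled out; weight (1/3)·0 = 0.
The weights sum to 13/27.
So P(the car behind door 2 | the host opened door 3) = (4/27) / (13/27) = 4/13.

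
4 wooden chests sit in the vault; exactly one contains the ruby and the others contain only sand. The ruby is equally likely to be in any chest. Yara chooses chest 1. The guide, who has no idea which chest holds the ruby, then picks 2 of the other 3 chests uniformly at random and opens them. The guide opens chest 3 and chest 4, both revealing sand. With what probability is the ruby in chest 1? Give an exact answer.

1/2

Apply Bayes' rule, conditioning on where the ruby actually is.
If it is in either of chests 1 and 2 (prior 1/4 each): the guide picks exactly this set with probability 1/3 regardless, and none is the prize; weight (1/4)·(1/3) = 1/12 each.
If it is in either of chests 3 and 4 (prior 1/4 each): that chest was opened and seen not to hold the prize — ruled out; weight (1/4)·0 = 0 each.
The weights sum to 1/6.
So P(the ruby in chest 1 | the guide opened chest 3 and chest 4) = (1/12) / (1/6) = 1/2.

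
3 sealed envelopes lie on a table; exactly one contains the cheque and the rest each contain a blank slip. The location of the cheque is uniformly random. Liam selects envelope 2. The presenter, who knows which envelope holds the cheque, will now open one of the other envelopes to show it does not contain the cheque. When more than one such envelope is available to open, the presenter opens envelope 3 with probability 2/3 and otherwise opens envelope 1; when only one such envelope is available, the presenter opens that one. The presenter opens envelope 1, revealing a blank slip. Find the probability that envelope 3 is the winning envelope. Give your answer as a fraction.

Apply Bayes' rule, conditioning on where the cheque actually is.
If it is in envelope 1 (prior 1/3): the presenter opened envelope 1, so this case is ruled out; weight (1/3)·0 = 0.
If it is in envelope 2 (prior 1/3): envelope 3 is available but not opened, probability 1/3; weight (1/3)·(1/3) = 1/9.
If it is in envelope 3 (prior 1/3): only envelope 1 is available, probability 1; weight (1/3)·1 = 1/3.
The weights sum to 4/9.
So P(the cheque in envelope 3 | the presenter opened envelope 1) = (1/3) / (4/9) = 3/4.

3/4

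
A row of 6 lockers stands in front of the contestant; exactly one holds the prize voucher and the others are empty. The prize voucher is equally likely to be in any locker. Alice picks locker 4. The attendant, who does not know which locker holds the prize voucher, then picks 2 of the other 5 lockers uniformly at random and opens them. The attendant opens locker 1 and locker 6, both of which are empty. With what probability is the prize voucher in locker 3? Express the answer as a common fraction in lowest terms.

Because the attendant chose which lockers to open without knowing where the prize voucher is, the choice is independent of the prize location. Learning that none of the 2 opened lockers holds the prize voucher simply rules out those 2 locations and leaves the remaining 4 lockers still equally likely by symmetry.
So P(the prize voucher in locker 3) = 1/4.

1/4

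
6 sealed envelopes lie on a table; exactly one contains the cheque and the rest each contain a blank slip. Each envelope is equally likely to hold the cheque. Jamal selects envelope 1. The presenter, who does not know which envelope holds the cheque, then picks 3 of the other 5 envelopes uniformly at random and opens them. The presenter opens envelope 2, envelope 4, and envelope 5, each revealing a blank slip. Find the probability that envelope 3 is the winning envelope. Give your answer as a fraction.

1/3

Consider each possible location of the cheque in turn.
If it is in any of envelopes 1, 3, and 6 (prior 1/6 each): the presenter picks exactly this set with probability 1/10 regardless, and none is the prize; weight (1/6)·(1/10) = 1/60 each.
If it is in any of envelopes 2, 4, and 5 (prior 1/6 each): that envelope was opened and seen not to hold the prize — ruled out; weight (1/6)·0 = 0 each.
The weights sum to 1/20.
So P(the cheque in envelope 3 | the presenter opened envelope 2, envelope 4, and envelope 5) = (1/60) / (1/20) = 1/3.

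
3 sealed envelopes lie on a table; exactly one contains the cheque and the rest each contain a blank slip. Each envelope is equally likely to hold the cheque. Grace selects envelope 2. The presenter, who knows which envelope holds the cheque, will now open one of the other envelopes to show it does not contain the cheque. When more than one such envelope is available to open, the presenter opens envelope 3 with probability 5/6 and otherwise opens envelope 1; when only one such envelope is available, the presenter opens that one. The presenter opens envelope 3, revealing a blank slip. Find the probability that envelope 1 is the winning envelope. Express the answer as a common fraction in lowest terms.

Apply Bayes' rule, conditioning on where the cheque actually is.
If it is in envelope 1 (prior 1/3): only envelope 3 is available, probability 1; weight (1/3)·1 = 1/3.
If it is in envelope 2 (prior 1/3): envelope 3 is available, opened with probability 5/6; weight (1/3)·(5/6) = 5/18.
If it is in envelope 3 (prior 1/3): the presenter opened envelope 3, so this case is ruled out; weight (1/3)·0 = 0.
The weights sum to 11/18.
So P(the cheque in envelope 1 | the presenter opened envelope 3) = (1/3) / (11/18) = 6/11.

6/11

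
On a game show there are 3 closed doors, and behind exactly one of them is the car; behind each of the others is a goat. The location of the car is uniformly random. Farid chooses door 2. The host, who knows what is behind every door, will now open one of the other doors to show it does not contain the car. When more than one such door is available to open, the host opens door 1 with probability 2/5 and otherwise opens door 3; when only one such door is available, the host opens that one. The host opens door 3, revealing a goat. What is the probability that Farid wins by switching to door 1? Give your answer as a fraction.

5/8

Consider each possible location of the car in turn.
If it is behind door 1 (prior 1/3): only door 3 is available, probability 1; weight (1/3)·1 = 1/3.
If it is behind door 2 (prior 1/3): door 1 is available but not opened, probability 3/5; weight (1/3)·(3/5) = 1/5.
If it is behind door 3 (prior 1/3): the host opened door 3, so this case is ruled out; weight (1/3)·0 = 0.
The weights sum to 8/15.
So P(the car behind door 1 | the host opened door 3) = (1/3) / (8/15) = 5/8.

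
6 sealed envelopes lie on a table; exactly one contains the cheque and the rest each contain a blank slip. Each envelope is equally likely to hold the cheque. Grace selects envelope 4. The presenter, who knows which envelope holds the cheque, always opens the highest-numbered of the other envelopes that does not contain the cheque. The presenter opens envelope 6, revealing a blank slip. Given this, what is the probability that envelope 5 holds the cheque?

1/5

Consider each possible location of the cheque in turn.
If it is in any of envelopes 1, 2, 3, 4, and 5 (prior 1/6 each): envelope 6 is the highest-numbered option available, probability 1; weight (1/6)·1 = 1/6 each.
If it is in envelope 6 (prior 1/6): the presenter opened envelope 6, so this case is ruled out; weight (1/6)·0 = 0.
The weights sum to 5/6.
So P(the cheque in envelope 5 | the presenter opened envelope 6) = (1/6) / (5/6) = 1/5.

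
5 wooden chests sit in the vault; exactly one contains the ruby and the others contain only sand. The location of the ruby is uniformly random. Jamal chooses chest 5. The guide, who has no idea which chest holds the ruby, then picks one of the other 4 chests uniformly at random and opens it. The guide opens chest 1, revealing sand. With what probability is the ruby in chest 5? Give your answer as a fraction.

1/4

Consider each possible location of the ruby in turn.
If it is in chest 1 (prior 1/5): the guide opened chest 1, so this case is ruled out; weight (1/5)·0 = 0.
If it is in any of chests 2, 3, 4, and 5 (prior 1/5 each): the guide picks chest 1 with probability 1/4 regardless, and it is not the prize; weight (1/5)·(1/4) = 1/20 each.
The weights sum to 1/5.
So P(the ruby in chest 5 | the guide opened chest 1) = (1/20) / (1/5) = 1/4.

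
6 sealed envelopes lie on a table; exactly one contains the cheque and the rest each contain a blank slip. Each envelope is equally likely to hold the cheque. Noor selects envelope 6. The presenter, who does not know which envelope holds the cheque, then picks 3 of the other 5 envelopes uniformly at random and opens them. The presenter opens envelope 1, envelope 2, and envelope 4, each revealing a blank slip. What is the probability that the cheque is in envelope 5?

1/3

Consider each possible location of the cheque in turn.
If it is in any of envelopes 1, 2, and 4 (prior 1/6 each): that envelope was opened and seen not to hold the prize — ruled out; weight (1/6)·0 = 0 each.
If it is in any of envelopes 3, 5, and 6 (prior 1/6 each): the presenter picks exactly this set with probability 1/10 regardless, and none is the prize; weight (1/6)·(1/10) = 1/60 each.
The weights sum to 1/20.
So P(the cheque in envelope 5 | the presenter opened envelope 1, envelope 2, and envelope 4) = (1/60) / (1/20) = 1/3.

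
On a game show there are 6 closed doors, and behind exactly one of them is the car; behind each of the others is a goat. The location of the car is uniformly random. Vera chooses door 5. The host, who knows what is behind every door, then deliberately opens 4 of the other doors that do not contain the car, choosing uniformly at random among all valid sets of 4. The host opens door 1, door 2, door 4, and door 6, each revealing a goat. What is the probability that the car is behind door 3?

Consider each possible location of the car in turn.
If it is behind any of doors 1, 2, 4, and 6 (prior 1/6 each): that door was opened and seen not to hold the prize — ruled out; weight (1/6)·0 = 0 each.
If it is behind door 3 (prior 1/6): the host has no choice, probability 1; weight (1/6)·1 = 1/6.
If it is behind door 5 (prior 1/6): the host has 5 equally likely choices, so probability 1/5; weight (1/6)·(1/5) = 1/30.
The weights sum to 1/5.
So P(the car behind door 3 | the host opened door 1, door 2, door 4, and door 6) = (1/6) / (1/5) = 5/6.

5/6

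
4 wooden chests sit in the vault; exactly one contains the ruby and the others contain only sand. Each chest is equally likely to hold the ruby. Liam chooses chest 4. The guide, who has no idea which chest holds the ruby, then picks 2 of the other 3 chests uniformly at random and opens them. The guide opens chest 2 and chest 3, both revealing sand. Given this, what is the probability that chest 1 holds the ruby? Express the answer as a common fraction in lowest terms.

Apply Bayes' rule, conditioning on where the ruby actually is.
If it is in either of chests 1 and 4 (prior 1/4 each): the guide picks exactly this set with probability 1/3 regardless, and none is the prize; weight (1/4)·(1/3) = 1/12 each.
If it is in either of chests 2 and 3 (prior 1/4 each): that chest was opened and seen not to hold the prize — ruled out; weight (1/4)·0 = 0 each.
The weights sum to 1/6.
So P(the ruby in chest 1 | the guide opened chest 2 and chest 3) = (1/12) / (1/6) = 1/2.

1/2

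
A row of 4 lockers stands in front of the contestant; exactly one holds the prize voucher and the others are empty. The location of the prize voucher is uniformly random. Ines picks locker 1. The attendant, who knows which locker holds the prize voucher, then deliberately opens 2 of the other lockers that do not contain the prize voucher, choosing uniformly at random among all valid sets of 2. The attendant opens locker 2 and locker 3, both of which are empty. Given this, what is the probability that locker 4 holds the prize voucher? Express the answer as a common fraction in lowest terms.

3/4

Condition on the true location of the prize voucher.
If it is in locker 1 (prior 1/4): the attendant has 3 equally likely choices, so probability 1/3; weight (1/4)·(1/3) = 1/12.
If it is in either of lockers 2 and 3 (prior 1/4 each): that locker was opened and seen not to hold the prize — ruled out; weight (1/4)·0 = 0 each.
If it is in locker 4 (prior 1/4): the attendant has no choice, probability 1; weight (1/4)·1 = 1/4.
The weights sum to 1/3.
So P(the prize voucher in locker 4 | the attendant opened locker 2 and locker 3) = (1/4) / (1/3) = 3/4.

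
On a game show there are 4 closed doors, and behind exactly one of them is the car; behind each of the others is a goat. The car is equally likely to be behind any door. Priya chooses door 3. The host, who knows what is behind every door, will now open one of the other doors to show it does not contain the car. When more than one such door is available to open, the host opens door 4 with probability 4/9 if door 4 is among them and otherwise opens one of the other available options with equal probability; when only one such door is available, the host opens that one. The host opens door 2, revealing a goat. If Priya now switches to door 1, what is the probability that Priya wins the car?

Condition on the true location of the car.
If it is behind door 1 (prior 1/4): door 4 is available but not opened, probability 5/9; weight (1/4)·(5/9) = 5/36.
If it is behind door 2 (prior 1/4): the host opened door 2, so this case is ruled out; weight (1/4)·0 = 0.
If it is behind door 3 (prior 1/4): door 4 is available but not opened; door 2 gets probability (1 − 4/9)/2 = 5/18; weight (1/4)·(5/18) = 5/72.
If it is behind door 4 (prior 1/4): door 4 holds the prize so is unavailable; the host chooses uniformly among the 2 others, probability 1/2; weight (1/4)·(1/2) = 1/8.
The weights sum to 1/3.
So P(the car behind door 1 | the host opened door 2) = (5/36) / (1/3) = 5/12.

5/12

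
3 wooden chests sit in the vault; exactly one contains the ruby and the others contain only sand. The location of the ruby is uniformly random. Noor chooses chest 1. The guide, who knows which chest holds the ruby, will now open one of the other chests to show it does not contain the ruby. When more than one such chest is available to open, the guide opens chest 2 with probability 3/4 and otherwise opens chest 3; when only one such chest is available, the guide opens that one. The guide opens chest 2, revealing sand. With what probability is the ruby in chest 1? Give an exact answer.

3/7

Consider each possible location of the ruby in turn.
If it is in chest 1 (prior 1/3): chest 2 is available, opened with probability 3/4; weight (1/3)·(3/4) = 1/4.
If it is in chest 2 (prior 1/3): the guide opened chest 2, so this case is ruled out; weight (1/3)·0 = 0.
If it is in chest 3 (prior 1/3): only chest 2 is available, probability 1; weight (1/3)·1 = 1/3.
The weights sum to 7/12.
So P(the ruby in chest 1 | the guide opened chest 2) = (1/4) / (7/12) = 3/7.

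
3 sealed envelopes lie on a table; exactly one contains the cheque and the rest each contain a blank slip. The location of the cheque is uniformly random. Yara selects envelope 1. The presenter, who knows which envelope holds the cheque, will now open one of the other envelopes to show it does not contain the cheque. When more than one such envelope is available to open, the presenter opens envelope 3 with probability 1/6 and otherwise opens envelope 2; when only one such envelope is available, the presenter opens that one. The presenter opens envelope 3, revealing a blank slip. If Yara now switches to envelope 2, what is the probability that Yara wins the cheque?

Consider each possible location of the cheque in turn.
If it is in envelope 1 (prior 1/3): envelope 3 is available, opened with probability 1/6; weight (1/3)·(1/6) = 1/18.
If it is in envelope 2 (prior 1/3): only envelope 3 is available, probability 1; weight (1/3)·1 = 1/3.
If it is in envelope 3 (prior 1/3): the presenter opened envelope 3, so this case is ruled out; weight (1/3)·0 = 0.
The weights sum to 7/18.
So P(the cheque in envelope 2 | the presenter opened envelope 3) = (1/3) / (7/18) = 6/7.

6/7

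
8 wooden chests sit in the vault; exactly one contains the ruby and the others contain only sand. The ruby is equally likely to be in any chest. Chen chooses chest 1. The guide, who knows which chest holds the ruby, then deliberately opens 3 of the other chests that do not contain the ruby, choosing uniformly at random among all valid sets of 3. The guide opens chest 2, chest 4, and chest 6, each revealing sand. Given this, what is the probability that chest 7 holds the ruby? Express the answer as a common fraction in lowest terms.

Condition on the true location of the ruby.
If it is in chest 1 (prior 1/8): the guide has 35 equally likely choices, so probability 1/35; weight (1/8)·(1/35) = 1/280.
If it is in any of chests 2, 4, and 6 (prior 1/8 each): that chest was opened and seen not to hold the prize — ruled out; weight (1/8)·0 = 0 each.
If it is in any of chests 3, 5, 7, and 8 (prior 1/8 each): the guide has 20 equally likely choices, so probability 1/20; weight (1/8)·(1/20) = 1/160 each.
The weights sum to 1/35.
So P(the ruby in chest 7 | the guide opened chest 2, chest 4, and chest 6) = (1/160) / (1/35) = 7/32.

7/32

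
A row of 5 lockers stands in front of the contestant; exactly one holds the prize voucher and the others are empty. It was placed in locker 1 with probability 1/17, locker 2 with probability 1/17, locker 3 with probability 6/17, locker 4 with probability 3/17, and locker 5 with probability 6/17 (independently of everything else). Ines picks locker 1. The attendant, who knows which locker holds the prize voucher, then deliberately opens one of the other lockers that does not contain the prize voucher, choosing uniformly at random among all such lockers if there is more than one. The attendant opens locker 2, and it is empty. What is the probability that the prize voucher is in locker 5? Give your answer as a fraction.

8/21

Condition on the true location of the prize voucher.
If it is in locker 1 (prior 1/17): the attendant has 4 equally likely choices, so probability 1/4; weight (1/17)·(1/4) = 1/68.
If it is in locker 2 (prior 1/17): the attendant opened locker 2, so this case is ruled out; weight (1/17)·0 = 0.
If it is in either of lockers 3 and 5 (prior 6/17 each): the attendant has 3 equally likely choices, so probability 1/3; weight (6/17)·(1/3) = 2/17 each.
If it is in locker 4 (prior 3/17): the attendant has 3 equally likely choices, so probability 1/3; weight (3/17)·(1/3) = 1/17.
The weights sum to 21/68.
So P(the prize voucher in locker 5 | the attendant opened locker 2) = (2/17) / (21/68) = 8/21.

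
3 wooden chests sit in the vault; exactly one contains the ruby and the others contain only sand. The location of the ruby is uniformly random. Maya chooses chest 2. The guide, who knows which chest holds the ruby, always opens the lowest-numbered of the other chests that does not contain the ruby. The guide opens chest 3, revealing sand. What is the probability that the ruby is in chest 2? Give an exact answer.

Apply Bayes' rule, conditioning on where the ruby actually is.
If it is in chest 1 (prior 1/3): chest 3 is the lowest-numbered option available, probability 1; weight (1/3)·1 = 1/3.
If it is in chest 2 (prior 1/3): the guide would have opened chest 1 instead, probability 0; weight (1/3)·0 = 0.
If it is in chest 3 (prior 1/3): the guide opened chest 3, so this case is ruled out; weight (1/3)·0 = 0.
The weights sum to 1/3.
So P(the ruby in chest 2 | the guide opened chest 3) = 0 / (1/3) = 0.

0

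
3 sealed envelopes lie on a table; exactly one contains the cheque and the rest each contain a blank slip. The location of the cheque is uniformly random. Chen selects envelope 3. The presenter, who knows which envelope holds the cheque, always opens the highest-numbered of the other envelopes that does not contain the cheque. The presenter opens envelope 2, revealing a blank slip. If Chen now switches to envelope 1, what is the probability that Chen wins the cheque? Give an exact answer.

Apply Bayes' rule, conditioning on where the cheque actually is.
If it is in either of envelopes 1 and 3 (prior 1/3 each): envelope 2 is the highest-numbered option available, probability 1; weight (1/3)·1 = 1/3 each.
If it is in envelope 2 (prior 1/3): the presenter opened envelope 2, so this case is ruled out; weight (1/3)·0 = 0.
The weights sum to 2/3.
So P(the cheque in envelope 1 | the presenter opened envelope 2) = (1/3) / (2/3) = 1/2.

1/2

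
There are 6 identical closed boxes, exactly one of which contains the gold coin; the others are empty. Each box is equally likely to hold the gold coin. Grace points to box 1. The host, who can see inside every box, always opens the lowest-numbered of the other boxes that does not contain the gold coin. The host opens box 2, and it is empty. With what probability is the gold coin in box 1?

Apply Bayes' rule, conditioning on where the gold coin actually is.
If it is in any of boxes 1, 3, 4, 5, and 6 (prior 1/6 each): box 2 is the lowest-numbered option available, probability 1; weight (1/6)·1 = 1/6 each.
If it is in box 2 (prior 1/6): the host opened box 2, so this case is ruled out; weight (1/6)·0 = 0.
The weights sum to 5/6.
So P(the gold coin in box 1 | the host opened box 2) = (1/6) / (5/6) = 1/5.

1/5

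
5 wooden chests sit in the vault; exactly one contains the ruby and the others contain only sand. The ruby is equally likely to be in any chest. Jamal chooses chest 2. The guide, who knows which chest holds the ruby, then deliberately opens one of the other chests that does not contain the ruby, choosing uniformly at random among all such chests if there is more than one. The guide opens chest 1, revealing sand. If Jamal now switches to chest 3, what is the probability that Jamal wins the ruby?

Condition on the true location of the ruby.
If it is in chest 1 (prior 1/5): the guide opened chest 1, so this case is ruled out; weight (1/5)·0 = 0.
If it is in chest 2 (prior 1/5): the guide has 4 equally likely choices, so probability 1/4; weight (1/5)·(1/4) = 1/20.
If it is in any of chests 3, 4, and 5 (prior 1/5 each): the guide has 3 equally likely choices, so probability 1/3; weight (1/5)·(1/3) = 1/15 each.
The weights sum to 1/4.
So P(the ruby in chest 3 | the guide opened chest 1) = (1/15) / (1/4) = 4/15.

4/15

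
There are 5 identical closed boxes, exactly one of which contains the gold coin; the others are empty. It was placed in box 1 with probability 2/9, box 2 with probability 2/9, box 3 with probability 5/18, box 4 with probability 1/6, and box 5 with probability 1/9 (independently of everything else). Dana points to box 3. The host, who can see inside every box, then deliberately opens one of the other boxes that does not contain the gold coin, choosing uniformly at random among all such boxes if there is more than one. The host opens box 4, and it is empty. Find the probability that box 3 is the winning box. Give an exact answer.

Condition on the true location of the gold coin.
If it is in either of boxes 1 and 2 (prior 2/9 each): the host has 3 equally likely choices, so probability 1/3; weight (2/9)·(1/3) = 2/27 each.
If it is in box 3 (prior 5/18): the host has 4 equally likely choices, so probability 1/4; weight (5/18)·(1/4) = 5/72.
If it is in box 4 (prior 1/6): the host opened box 4, so this case is ruled out; weight (1/6)·0 = 0.
If it is in box 5 (prior 1/9): the host has 3 equally likely choices, so probability 1/3; weight (1/9)·(1/3) = 1/27.
The weights sum to 55/216.
So P(the gold coin in box 3 | the host opened box 4) = (5/72) / (55/216) = 3/11.

3/11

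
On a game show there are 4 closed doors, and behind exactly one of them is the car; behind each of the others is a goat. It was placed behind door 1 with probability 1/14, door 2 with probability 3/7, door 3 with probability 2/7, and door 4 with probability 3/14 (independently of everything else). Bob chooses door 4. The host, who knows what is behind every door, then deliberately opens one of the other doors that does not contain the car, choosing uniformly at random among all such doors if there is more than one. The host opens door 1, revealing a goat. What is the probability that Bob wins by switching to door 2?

Consider each possible location of the car in turn.
If it is behind door 1 (prior 1/14): the host opened door 1, so this case is ruled out; weight (1/14)·0 = 0.
If it is behind door 2 (prior 3/7): the host has 2 equally likely choices, so probability 1/2; weight (3/7)·(1/2) = 3/14.
If it is behind door 3 (prior 2/7): the host has 2 equally likely choices, so probability 1/2; weight (2/7)·(1/2) = 1/7.
If it is behind door 4 (prior 3/14): the host has 3 equally likely choices, so probability 1/3; weight (3/14)·(1/3) = 1/14.
The weights sum to 3/7.
So P(the car behind door 2 | the host opened door 1) = (3/14) / (3/7) = 1/2.

1/2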